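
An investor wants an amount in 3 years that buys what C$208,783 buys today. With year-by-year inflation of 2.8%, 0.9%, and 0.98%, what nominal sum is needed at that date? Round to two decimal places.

Cumulative price-level factor: 1.028 × 1.009 × 1.0098 = 1.0474170696.
The nominal amount required is C$208,783 scaled up by that factor.

C$218,682.88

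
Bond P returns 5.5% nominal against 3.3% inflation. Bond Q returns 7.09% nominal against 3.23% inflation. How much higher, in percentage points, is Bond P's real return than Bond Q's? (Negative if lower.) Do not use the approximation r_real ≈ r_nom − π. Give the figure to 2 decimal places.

Bond P real return: 1.055/1.033 − 1 = 2.130%.
Bond Q real return: 1.0709/1.0323 − 1 = 3.739%.
Difference: 2.130 − 3.739 = -1.609 pp.

-1.61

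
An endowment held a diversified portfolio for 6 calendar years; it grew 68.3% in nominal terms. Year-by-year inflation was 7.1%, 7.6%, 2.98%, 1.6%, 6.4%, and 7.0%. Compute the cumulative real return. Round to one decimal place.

22.6%

Cumulative inflation factor: 1.071 × 1.076 × 1.0298 × 1.016 × 1.064 × 1.070 ≈ 1.37269.
Nominal growth factor: 1.68300. Real growth factor = 1.68300 / 1.37269 ≈ 1.22606.
Total real return ≈ 22.6056%.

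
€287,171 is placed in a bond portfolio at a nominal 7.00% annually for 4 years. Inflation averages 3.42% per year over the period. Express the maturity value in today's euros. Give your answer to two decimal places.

Nominal value at maturity: €287,171 × (1 + 7.00%)^4 ≈ €376,422.60.
Price-level factor over 4 years: (1 + 3.42%)^4 ≈ 1.1439792148.
Dividing the nominal maturity value by the price-level factor gives the value in today's money.

€329,046.71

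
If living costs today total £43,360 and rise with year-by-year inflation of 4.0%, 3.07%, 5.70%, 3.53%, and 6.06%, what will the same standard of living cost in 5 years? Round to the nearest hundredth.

£53,944.57

Cumulative price-level factor: 1.040 × 1.0307 × 1.0570 × 1.0353 × 1.0606 ≈ 1.2441090218.
Multiplying £43,360 by the price-level factor gives the future nominal sum.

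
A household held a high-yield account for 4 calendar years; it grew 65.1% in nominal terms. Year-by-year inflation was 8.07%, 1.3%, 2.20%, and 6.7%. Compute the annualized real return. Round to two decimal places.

Cumulative inflation factor: 1.0807 × 1.013 × 1.0220 × 1.067 ≈ 1.19380.
Nominal growth factor: 1.65100. Real growth factor = 1.65100 / 1.19380 ≈ 1.38298.
Annualized: 1.38298^(1/4) − 1 ≈ 0.08444.

8.44%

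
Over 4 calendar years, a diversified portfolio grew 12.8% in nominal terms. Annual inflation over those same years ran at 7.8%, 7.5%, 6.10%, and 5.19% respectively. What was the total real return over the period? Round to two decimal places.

Cumulative inflation factor: 1.078 × 1.075 × 1.0610 × 1.0519 ≈ 1.29335.
Nominal growth factor: 1.12800. Real growth factor = 1.12800 / 1.29335 ≈ 0.87215.
Total real return ≈ -12.7848%.

-12.78%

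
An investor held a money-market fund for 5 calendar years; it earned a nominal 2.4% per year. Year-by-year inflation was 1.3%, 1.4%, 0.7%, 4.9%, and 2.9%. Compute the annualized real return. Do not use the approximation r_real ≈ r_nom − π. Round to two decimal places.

0.17%

Cumulative inflation factor: 1.013 × 1.014 × 1.007 × 1.049 × 1.029 ≈ 1.11652.
Nominal growth factor: 1.12590. Real growth factor = 1.12590 / 1.11652 ≈ 1.00840.
Annualized: 1.00840^(1/5) − 1 ≈ 0.00167.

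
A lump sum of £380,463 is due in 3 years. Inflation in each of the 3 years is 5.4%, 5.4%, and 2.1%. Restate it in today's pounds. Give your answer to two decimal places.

Price-level factor over 3 years: 1.054 × 1.054 × 1.021 = 1.134245236.
Purchasing power today: £380,463 divided by that factor.

£335,432.75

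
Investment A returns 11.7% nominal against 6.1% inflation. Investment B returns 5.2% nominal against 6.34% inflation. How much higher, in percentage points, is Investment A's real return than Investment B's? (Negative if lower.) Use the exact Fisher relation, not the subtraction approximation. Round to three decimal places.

6.350

Investment A real return: 1.117/1.061 − 1 = 5.2780%.
Investment B real return: 1.052/1.0634 − 1 = -1.0720%.
Difference: 5.2780 − (-1.0720) = 6.3500 pp.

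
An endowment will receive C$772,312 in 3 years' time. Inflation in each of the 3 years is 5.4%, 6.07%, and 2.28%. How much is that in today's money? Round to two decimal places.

Price-level factor over 3 years: 1.054 × 1.0607 × 1.0228 ≈ 1.1434676938.
Purchasing power today: C$772,312 divided by that factor.

C$675,412.17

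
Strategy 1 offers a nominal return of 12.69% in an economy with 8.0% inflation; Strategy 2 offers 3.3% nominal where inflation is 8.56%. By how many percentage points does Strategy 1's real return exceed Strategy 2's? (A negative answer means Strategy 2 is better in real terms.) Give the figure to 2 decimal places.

Strategy 1 real return: 1.1269/1.080 − 1 = 4.343%.
Strategy 2 real return: 1.033/1.0856 − 1 = -4.845%.
Difference: 4.343 − (-4.845) = 9.188 pp.

9.19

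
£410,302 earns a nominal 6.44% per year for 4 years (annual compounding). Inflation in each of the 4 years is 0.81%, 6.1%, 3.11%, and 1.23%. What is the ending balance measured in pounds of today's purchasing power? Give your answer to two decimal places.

Nominal value at maturity: £410,302 × (1 + 6.44%)^4 ≈ £526,651.22.
Price-level factor over 4 years: 1.0081 × 1.061 × 1.0311 × 1.0123 ≈ 1.1164236358.
The maturity value deflated by that factor is the answer in today's purchasing power.

£471,730.63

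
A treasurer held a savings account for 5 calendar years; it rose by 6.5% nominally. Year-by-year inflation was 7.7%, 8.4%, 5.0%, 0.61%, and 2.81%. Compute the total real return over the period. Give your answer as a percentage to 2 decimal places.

Cumulative inflation factor: 1.077 × 1.084 × 1.050 × 1.0061 × 1.0281 ≈ 1.26798.
Nominal growth factor: 1.06500. Real growth factor = 1.06500 / 1.26798 ≈ 0.83992.
Total real return ≈ -16.0078%.

-16.01%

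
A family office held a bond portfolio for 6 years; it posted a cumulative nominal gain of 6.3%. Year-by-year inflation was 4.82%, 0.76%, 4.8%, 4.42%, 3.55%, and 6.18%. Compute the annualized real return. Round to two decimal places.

-2.93%

Cumulative inflation factor: 1.0482 × 1.0076 × 1.048 × 1.0442 × 1.0355 × 1.0618 ≈ 1.27078.
Nominal growth factor: 1.06300. Real growth factor = 1.06300 / 1.27078 ≈ 0.83649.
Annualized: 0.83649^(1/6) − 1 ≈ -0.02932.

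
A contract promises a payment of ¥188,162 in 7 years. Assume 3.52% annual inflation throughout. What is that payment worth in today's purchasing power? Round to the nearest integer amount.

Price-level factor over 7 years: (1 + 3.52%)^7 ≈ 1.2740012182.
Purchasing power today: ¥188,162 divided by that factor.

¥147,694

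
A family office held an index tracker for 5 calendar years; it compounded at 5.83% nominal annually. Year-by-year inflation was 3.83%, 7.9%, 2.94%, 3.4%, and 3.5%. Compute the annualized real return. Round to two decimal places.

Cumulative inflation factor: 1.0383 × 1.079 × 1.0294 × 1.034 × 1.035 ≈ 1.23421.
Nominal growth factor: 1.32753. Real growth factor = 1.32753 / 1.23421 ≈ 1.07561.
Annualized: 1.07561^(1/5) − 1 ≈ 0.01468.

1.47%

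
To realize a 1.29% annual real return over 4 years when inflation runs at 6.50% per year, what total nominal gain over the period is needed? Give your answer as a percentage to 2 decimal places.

35.41%

Required annual nominal rate: (1+1.29%)(1+6.50%) − 1 = 7.87385%.
Cumulative over 4 years: (1 + 0.0787385)^4 − 1 ≈ 0.35414.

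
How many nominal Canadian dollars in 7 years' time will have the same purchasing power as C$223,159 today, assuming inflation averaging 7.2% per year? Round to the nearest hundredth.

C$363,059.58

Cumulative price-level factor: (1+7.2%)^7 ≈ 1.6269098835.
The nominal amount required is C$223,159 scaled up by that factor.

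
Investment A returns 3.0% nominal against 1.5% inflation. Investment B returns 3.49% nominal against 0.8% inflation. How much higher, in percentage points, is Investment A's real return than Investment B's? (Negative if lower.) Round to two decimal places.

Investment A real return: 1.030/1.015 − 1 = 1.478%.
Investment B real return: 1.0349/1.008 − 1 = 2.669%.
Difference: 1.478 − 2.669 = -1.191 pp.

-1.19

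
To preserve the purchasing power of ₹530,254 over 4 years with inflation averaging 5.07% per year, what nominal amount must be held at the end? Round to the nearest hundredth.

Cumulative price-level factor: (1+5.07%)^4 ≈ 1.2187508428.
Multiplying ₹530,254 by the price-level factor gives the future nominal sum.

₹646,247.51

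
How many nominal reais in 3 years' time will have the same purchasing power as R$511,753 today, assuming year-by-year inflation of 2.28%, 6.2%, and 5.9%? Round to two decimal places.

Cumulative price-level factor: 1.0228 × 1.062 × 1.059 = 1.1503002024.
The nominal amount required is R$511,753 scaled up by that factor.

R$588,669.58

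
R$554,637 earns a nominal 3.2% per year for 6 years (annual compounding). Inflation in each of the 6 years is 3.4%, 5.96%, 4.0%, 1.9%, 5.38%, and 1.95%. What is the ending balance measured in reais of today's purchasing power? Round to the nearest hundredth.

R$537,120.32

Nominal value at maturity: R$554,637 × (1 + 3.2%)^6 ≈ R$670,018.85.
Price-level factor over 6 years: 1.034 × 1.0596 × 1.040 × 1.019 × 1.0538 × 1.0195 ≈ 1.2474278505.
Dividing the nominal maturity value by the price-level factor gives the value in today's money.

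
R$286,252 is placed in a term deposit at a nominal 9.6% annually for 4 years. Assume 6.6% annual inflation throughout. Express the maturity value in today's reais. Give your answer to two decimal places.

R$319,861.47

Nominal value at maturity: R$286,252 × (1 + 9.6%)^4 ≈ R$413,038.70.
Price-level factor over 4 years: (1 + 6.6%)^4 ≈ 1.2913049587.
Dividing the nominal maturity value by the price-level factor gives the value in today's money.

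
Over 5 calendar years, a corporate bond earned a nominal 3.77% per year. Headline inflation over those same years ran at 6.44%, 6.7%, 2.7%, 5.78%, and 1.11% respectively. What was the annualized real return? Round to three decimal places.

-0.719%

Cumulative inflation factor: 1.0644 × 1.067 × 1.027 × 1.0578 × 1.0111 ≈ 1.24749.
Nominal growth factor: 1.20326. Real growth factor = 1.20326 / 1.24749 ≈ 0.96454.
Annualized: 0.96454^(1/5) − 1 ≈ -0.00719.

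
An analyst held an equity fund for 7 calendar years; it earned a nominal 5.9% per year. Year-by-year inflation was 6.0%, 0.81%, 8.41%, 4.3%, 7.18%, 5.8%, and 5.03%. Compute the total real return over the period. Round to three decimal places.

Cumulative inflation factor: 1.060 × 1.0081 × 1.0841 × 1.043 × 1.0718 × 1.058 × 1.0503 ≈ 1.43905.
Nominal growth factor: 1.49373. Real growth factor = 1.49373 / 1.43905 ≈ 1.03800.
Total real return ≈ 3.7996%.

3.800%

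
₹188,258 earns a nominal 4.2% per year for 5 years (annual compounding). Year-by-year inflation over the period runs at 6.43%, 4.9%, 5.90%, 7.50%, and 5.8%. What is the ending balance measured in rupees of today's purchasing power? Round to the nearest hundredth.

Nominal value at maturity: ₹188,258 × (1 + 4.2%)^5 ≈ ₹231,255.48.
Price-level factor over 5 years: 1.0643 × 1.049 × 1.0590 × 1.0750 × 1.058 ≈ 1.3447131207.
The maturity value deflated by that factor is the answer in today's purchasing power.

₹171,973.84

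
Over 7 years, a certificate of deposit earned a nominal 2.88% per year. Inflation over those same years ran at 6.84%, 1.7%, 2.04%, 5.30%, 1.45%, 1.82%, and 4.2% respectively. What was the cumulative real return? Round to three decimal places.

-2.924%

Cumulative inflation factor: 1.0684 × 1.017 × 1.0204 × 1.0530 × 1.0145 × 1.0182 × 1.042 ≈ 1.25663.
Nominal growth factor: 1.21988. Real growth factor = 1.21988 / 1.25663 ≈ 0.97076.
Total real return ≈ -2.9244%.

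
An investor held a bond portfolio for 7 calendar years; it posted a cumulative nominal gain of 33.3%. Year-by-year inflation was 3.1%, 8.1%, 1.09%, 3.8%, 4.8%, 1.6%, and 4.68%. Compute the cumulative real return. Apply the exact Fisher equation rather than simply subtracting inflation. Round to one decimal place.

Cumulative inflation factor: 1.031 × 1.081 × 1.0109 × 1.038 × 1.048 × 1.016 × 1.0468 ≈ 1.30349.
Nominal growth factor: 1.33300. Real growth factor = 1.33300 / 1.30349 ≈ 1.02264.
Total real return ≈ 2.2637%.

2.3%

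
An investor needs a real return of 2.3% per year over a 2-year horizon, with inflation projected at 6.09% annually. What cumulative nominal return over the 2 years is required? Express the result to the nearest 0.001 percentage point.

17.788%

Required annual nominal rate: (1+2.3%)(1+6.09%) − 1 = 8.53007%.
Cumulative over 2 years: (1 + 0.0853007)^2 − 1 ≈ 0.17788.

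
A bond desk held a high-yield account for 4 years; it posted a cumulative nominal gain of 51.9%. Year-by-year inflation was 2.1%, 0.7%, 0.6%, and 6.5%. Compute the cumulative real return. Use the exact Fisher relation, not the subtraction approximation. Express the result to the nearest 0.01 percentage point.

Cumulative inflation factor: 1.021 × 1.007 × 1.006 × 1.065 ≈ 1.10155.
Nominal growth factor: 1.51900. Real growth factor = 1.51900 / 1.10155 ≈ 1.37897.
Total real return ≈ 37.8970%.

37.90%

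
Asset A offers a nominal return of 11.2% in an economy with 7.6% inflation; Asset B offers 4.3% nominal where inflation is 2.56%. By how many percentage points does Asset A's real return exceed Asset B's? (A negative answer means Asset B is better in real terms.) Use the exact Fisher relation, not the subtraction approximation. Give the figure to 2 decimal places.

1.65

Asset A real return: 1.112/1.076 − 1 = 3.346%.
Asset B real return: 1.043/1.0256 − 1 = 1.697%.
Difference: 3.346 − 1.697 = 1.649 pp.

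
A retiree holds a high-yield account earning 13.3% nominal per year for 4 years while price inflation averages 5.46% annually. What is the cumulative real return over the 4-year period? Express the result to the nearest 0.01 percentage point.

33.22%

The annual real rate is (1+13.3%)/(1+5.46%) − 1 = 7.4341%.
Compounded over 4 years: (1 + 0.074341)^4 − 1 ≈ 0.33220.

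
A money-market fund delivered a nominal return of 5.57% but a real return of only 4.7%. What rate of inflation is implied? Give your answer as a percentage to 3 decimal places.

0.831%

From (1+r_nom) = (1+r_real)(1+π), we get 1+π = (1 + 5.57%)/(1 + 4.7%) = 1.0557/1.047 ≈ 1.00831.
So π ≈ 0.8309%.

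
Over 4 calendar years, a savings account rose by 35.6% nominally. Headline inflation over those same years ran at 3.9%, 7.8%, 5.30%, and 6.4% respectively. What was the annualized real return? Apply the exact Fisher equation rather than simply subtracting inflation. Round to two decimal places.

Cumulative inflation factor: 1.039 × 1.078 × 1.0530 × 1.064 ≈ 1.25489.
Nominal growth factor: 1.35600. Real growth factor = 1.35600 / 1.25489 ≈ 1.08058.
Annualized: 1.08058^(1/4) − 1 ≈ 0.01956.

1.96%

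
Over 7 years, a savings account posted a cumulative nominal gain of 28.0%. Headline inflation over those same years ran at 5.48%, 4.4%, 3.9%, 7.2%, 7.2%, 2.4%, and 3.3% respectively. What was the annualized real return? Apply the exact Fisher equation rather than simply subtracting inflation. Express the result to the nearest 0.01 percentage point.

-1.18%

Cumulative inflation factor: 1.0548 × 1.044 × 1.039 × 1.072 × 1.072 × 1.024 × 1.033 ≈ 1.39084.
Nominal growth factor: 1.28000. Real growth factor = 1.28000 / 1.39084 ≈ 0.92031.
Annualized: 0.92031^(1/7) − 1 ≈ -0.01179.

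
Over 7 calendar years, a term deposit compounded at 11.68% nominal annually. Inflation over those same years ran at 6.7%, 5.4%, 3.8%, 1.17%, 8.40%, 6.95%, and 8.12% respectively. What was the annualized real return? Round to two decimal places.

5.59%

Cumulative inflation factor: 1.067 × 1.054 × 1.038 × 1.0117 × 1.0840 × 1.0695 × 1.0812 ≈ 1.48037.
Nominal growth factor: 2.16684. Real growth factor = 2.16684 / 1.48037 ≈ 1.46372.
Annualized: 1.46372^(1/7) − 1 ≈ 0.05593.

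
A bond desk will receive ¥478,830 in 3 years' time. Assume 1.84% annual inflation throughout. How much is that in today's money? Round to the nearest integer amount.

¥453,342

Price-level factor over 3 years: (1 + 1.84%)^3 ≈ 1.0562219095.
Purchasing power today: ¥478,830 divided by that factor.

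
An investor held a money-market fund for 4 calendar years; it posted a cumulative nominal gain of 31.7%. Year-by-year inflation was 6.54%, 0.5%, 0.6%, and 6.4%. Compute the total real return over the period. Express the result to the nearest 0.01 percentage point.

14.91%

Cumulative inflation factor: 1.0654 × 1.005 × 1.006 × 1.064 ≈ 1.14609.
Nominal growth factor: 1.31700. Real growth factor = 1.31700 / 1.14609 ≈ 1.14913.
Total real return ≈ 14.9125%.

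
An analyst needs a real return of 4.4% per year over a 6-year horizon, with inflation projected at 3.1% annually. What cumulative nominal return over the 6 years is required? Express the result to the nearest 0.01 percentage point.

Required annual nominal rate: (1+4.4%)(1+3.1%) − 1 = 7.6364%.
Cumulative over 6 years: (1 + 0.076364)^6 − 1 ≈ 0.55509.

55.51%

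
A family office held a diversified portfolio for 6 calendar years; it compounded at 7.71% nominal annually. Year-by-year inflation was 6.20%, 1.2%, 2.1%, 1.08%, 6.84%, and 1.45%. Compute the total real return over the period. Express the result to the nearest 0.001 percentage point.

Cumulative inflation factor: 1.0620 × 1.012 × 1.021 × 1.0108 × 1.0684 × 1.0145 ≈ 1.20221.
Nominal growth factor: 1.56148. Real growth factor = 1.56148 / 1.20221 ≈ 1.29884.
Total real return ≈ 29.8836%.

29.884%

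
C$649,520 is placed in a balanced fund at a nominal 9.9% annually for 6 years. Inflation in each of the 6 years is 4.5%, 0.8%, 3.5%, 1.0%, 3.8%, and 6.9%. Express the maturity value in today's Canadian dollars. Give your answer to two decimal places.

Nominal value at maturity: C$649,520 × (1 + 9.9%)^6 ≈ C$1,144,402.20.
Price-level factor over 6 years: 1.045 × 1.008 × 1.035 × 1.010 × 1.038 × 1.069 ≈ 1.2218379353.
Dividing the nominal maturity value by the price-level factor gives the value in today's money.

C$936,623.56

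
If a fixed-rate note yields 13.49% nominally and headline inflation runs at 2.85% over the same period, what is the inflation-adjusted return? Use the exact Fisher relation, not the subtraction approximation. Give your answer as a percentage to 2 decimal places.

10.35%

Real return via the Fisher equation: (1 + 13.49%)/(1 + 2.85%) − 1 = 1.1349/1.0285 − 1 ≈ 0.10345.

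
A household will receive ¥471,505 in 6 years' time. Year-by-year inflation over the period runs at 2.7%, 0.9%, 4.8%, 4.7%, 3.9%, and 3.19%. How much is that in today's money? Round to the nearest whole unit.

¥386,780

Price-level factor over 6 years: 1.027 × 1.009 × 1.048 × 1.047 × 1.039 × 1.0319 ≈ 1.2190534115.
Purchasing power today: ¥471,505 divided by that factor.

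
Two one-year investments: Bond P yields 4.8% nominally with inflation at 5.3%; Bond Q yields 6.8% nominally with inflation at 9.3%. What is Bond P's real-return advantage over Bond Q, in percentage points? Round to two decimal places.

1.81

Bond P real return: 1.048/1.053 − 1 = -0.475%.
Bond Q real return: 1.068/1.093 − 1 = -2.287%.
Difference: -0.475 − (-2.287) = 1.812 pp.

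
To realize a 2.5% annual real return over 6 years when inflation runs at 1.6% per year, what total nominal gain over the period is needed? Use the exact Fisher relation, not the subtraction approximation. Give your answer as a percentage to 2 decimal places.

Required annual nominal rate: (1+2.5%)(1+1.6%) − 1 = 4.14%.
Cumulative over 6 years: (1 + 0.0414)^6 − 1 ≈ 0.27557.

27.56%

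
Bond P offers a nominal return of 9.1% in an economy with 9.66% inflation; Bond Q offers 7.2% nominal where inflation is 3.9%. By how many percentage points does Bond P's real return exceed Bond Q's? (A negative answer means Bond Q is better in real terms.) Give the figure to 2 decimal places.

-3.69

Bond P real return: 1.091/1.0966 − 1 = -0.511%.
Bond Q real return: 1.072/1.039 − 1 = 3.176%.
Difference: -0.511 − 3.176 = -3.687 pp.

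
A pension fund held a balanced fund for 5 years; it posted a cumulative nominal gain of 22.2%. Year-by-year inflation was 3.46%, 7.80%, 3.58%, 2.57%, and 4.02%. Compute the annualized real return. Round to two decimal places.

-0.17%

Cumulative inflation factor: 1.0346 × 1.0780 × 1.0358 × 1.0257 × 1.0402 ≈ 1.23255.
Nominal growth factor: 1.22200. Real growth factor = 1.22200 / 1.23255 ≈ 0.99144.
Annualized: 0.99144^(1/5) − 1 ≈ -0.00172.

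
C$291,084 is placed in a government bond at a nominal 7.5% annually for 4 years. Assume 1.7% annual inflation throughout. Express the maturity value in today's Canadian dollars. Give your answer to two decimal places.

Nominal value at maturity: C$291,084 × (1 + 7.5%)^4 ≈ C$388,733.70.
Price-level factor over 4 years: (1 + 1.7%)^4 ≈ 1.0697537355.
The maturity value deflated by that factor is the answer in today's purchasing power.

C$363,386.16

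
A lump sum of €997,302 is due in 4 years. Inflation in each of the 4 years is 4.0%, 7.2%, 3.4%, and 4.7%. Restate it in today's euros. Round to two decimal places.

€826,287.81

Price-level factor over 4 years: 1.040 × 1.072 × 1.034 × 1.047 ≈ 1.2069668582.
Purchasing power today: €997,302 divided by that factor.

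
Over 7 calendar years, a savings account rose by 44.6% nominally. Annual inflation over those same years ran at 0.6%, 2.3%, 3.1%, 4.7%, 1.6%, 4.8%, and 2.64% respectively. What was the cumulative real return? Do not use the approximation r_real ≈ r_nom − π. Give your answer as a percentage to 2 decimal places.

19.10%

Cumulative inflation factor: 1.006 × 1.023 × 1.031 × 1.047 × 1.016 × 1.048 × 1.0264 ≈ 1.21409.
Nominal growth factor: 1.44600. Real growth factor = 1.44600 / 1.21409 ≈ 1.19102.
Total real return ≈ 19.1016%.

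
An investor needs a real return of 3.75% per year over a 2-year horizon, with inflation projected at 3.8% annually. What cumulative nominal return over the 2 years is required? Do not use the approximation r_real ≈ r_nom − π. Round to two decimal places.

Required annual nominal rate: (1+3.75%)(1+3.8%) − 1 = 7.6925%.
Cumulative over 2 years: (1 + 0.076925)^2 − 1 ≈ 0.15977.

15.98%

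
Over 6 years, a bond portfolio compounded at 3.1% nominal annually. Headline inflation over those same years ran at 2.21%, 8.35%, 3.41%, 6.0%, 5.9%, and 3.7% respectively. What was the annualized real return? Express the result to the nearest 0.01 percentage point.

-1.72%

Cumulative inflation factor: 1.0221 × 1.0835 × 1.0341 × 1.060 × 1.059 × 1.037 ≈ 1.33311.
Nominal growth factor: 1.20102. Real growth factor = 1.20102 / 1.33311 ≈ 0.90092.
Annualized: 0.90092^(1/6) − 1 ≈ -0.01724.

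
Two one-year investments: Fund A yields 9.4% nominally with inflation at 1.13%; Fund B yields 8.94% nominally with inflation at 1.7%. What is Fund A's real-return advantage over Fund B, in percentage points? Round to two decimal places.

1.06

Fund A real return: 1.094/1.0113 − 1 = 8.178%.
Fund B real return: 1.0894/1.017 − 1 = 7.119%.
Difference: 8.178 − 7.119 = 1.059 pp.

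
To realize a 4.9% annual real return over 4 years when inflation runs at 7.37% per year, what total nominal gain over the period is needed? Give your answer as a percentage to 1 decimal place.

Required annual nominal rate: (1+4.9%)(1+7.37%) − 1 = 12.63113%.
Cumulative over 4 years: (1 + 0.1263113)^4 − 1 ≈ 0.60929.

60.9%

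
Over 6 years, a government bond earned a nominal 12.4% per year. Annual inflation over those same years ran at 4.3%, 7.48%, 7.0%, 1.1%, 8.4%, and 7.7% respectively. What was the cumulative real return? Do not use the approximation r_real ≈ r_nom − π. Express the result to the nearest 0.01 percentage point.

Cumulative inflation factor: 1.043 × 1.0748 × 1.070 × 1.011 × 1.084 × 1.077 ≈ 1.41577.
Nominal growth factor: 2.01650. Real growth factor = 2.01650 / 1.41577 ≈ 1.42431.
Total real return ≈ 42.4315%.

42.43%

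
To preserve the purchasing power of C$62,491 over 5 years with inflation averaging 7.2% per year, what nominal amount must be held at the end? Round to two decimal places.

Cumulative price-level factor: (1+7.2%)^5 ≈ 1.4157087842.
The nominal amount required is C$62,491 scaled up by that factor.

C$88,469.06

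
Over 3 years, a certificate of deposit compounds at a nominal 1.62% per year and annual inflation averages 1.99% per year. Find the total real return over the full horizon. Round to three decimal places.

-1.084%

The annual real rate is (1+1.62%)/(1+1.99%) − 1 = -0.3628%.
Compounded over 3 years: (1 + -0.003628)^3 − 1 ≈ -0.01084.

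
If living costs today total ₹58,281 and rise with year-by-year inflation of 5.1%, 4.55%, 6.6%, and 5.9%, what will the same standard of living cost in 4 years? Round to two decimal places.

Cumulative price-level factor: 1.051 × 1.0455 × 1.066 × 1.059 ≈ 1.2404518695.
The nominal amount required is ₹58,281 scaled up by that factor.

₹72,294.78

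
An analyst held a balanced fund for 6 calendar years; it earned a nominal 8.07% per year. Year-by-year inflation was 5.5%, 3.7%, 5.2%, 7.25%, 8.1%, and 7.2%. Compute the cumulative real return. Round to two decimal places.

Cumulative inflation factor: 1.055 × 1.037 × 1.052 × 1.0725 × 1.081 × 1.072 ≈ 1.43042.
Nominal growth factor: 1.59306. Real growth factor = 1.59306 / 1.43042 ≈ 1.11369.
Total real return ≈ 11.3695%.

11.37%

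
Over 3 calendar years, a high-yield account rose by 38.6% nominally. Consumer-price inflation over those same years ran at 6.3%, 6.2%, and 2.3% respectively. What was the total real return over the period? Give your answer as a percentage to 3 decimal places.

Cumulative inflation factor: 1.063 × 1.062 × 1.023 ≈ 1.15487.
Nominal growth factor: 1.38600. Real growth factor = 1.38600 / 1.15487 ≈ 1.20013.
Total real return ≈ 20.0134%.

20.013%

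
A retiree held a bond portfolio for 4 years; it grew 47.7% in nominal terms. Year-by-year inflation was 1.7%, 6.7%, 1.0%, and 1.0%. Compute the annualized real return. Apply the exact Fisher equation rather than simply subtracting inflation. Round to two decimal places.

Cumulative inflation factor: 1.017 × 1.067 × 1.010 × 1.010 ≈ 1.10695.
Nominal growth factor: 1.47700. Real growth factor = 1.47700 / 1.10695 ≈ 1.33430.
Annualized: 1.33430^(1/4) − 1 ≈ 0.07476.

7.48%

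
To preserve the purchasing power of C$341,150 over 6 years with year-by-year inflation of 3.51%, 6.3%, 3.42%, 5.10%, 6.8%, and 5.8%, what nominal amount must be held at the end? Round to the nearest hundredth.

Cumulative price-level factor: 1.0351 × 1.063 × 1.0342 × 1.0510 × 1.068 × 1.058 ≈ 1.3513870192.
Multiplying C$341,150 by the price-level factor gives the future nominal sum.

C$461,025.68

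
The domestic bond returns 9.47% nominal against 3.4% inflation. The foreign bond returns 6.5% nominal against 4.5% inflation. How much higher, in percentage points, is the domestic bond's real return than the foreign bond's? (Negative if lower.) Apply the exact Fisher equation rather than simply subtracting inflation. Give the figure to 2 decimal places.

3.96

The domestic bond real return: 1.0947/1.034 − 1 = 5.870%.
The foreign bond real return: 1.065/1.045 − 1 = 1.914%.
Difference: 5.870 − 1.914 = 3.956 pp.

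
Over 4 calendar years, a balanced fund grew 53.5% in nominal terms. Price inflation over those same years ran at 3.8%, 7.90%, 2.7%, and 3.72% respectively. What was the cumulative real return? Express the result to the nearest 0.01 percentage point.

28.66%

Cumulative inflation factor: 1.038 × 1.0790 × 1.027 × 1.0372 ≈ 1.19303.
Nominal growth factor: 1.53500. Real growth factor = 1.53500 / 1.19303 ≈ 1.28664.
Total real return ≈ 28.6639%.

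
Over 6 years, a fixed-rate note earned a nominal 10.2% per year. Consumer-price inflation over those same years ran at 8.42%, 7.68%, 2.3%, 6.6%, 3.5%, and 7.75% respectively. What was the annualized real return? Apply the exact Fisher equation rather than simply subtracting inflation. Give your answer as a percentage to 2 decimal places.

Cumulative inflation factor: 1.0842 × 1.0768 × 1.023 × 1.066 × 1.035 × 1.0775 ≈ 1.41983.
Nominal growth factor: 1.79098. Real growth factor = 1.79098 / 1.41983 ≈ 1.26141.
Annualized: 1.26141^(1/6) − 1 ≈ 0.03946.

3.95%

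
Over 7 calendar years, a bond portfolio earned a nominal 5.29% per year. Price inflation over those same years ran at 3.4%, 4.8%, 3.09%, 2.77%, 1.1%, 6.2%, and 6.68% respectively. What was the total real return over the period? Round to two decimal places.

Cumulative inflation factor: 1.034 × 1.048 × 1.0309 × 1.0277 × 1.011 × 1.062 × 1.0668 ≈ 1.31499.
Nominal growth factor: 1.43453. Real growth factor = 1.43453 / 1.31499 ≈ 1.09090.
Total real return ≈ 9.0904%.

9.09%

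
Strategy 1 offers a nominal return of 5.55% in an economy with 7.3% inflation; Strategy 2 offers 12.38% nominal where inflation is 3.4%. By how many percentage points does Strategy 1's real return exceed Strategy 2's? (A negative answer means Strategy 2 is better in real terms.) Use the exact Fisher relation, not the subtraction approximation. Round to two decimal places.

Strategy 1 real return: 1.0555/1.073 − 1 = -1.631%.
Strategy 2 real return: 1.1238/1.034 − 1 = 8.685%.
Difference: -1.631 − 8.685 = -10.316 pp.

-10.32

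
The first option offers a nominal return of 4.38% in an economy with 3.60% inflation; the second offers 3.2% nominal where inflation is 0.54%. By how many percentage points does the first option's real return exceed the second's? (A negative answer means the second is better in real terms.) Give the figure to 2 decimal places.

The first option real return: 1.0438/1.0360 − 1 = 0.753%.
The second real return: 1.032/1.0054 − 1 = 2.646%.
Difference: 0.753 − 2.646 = -1.893 pp.

-1.89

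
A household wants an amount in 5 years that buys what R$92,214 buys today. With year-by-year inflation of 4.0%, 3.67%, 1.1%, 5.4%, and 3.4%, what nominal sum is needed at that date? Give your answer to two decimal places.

R$109,545.77

Cumulative price-level factor: 1.040 × 1.0367 × 1.011 × 1.054 × 1.034 ≈ 1.1879515898.
The nominal amount required is R$92,214 scaled up by that factor.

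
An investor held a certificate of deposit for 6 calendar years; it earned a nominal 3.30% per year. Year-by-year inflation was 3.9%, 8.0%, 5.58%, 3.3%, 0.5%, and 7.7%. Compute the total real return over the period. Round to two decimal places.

-8.27%

Cumulative inflation factor: 1.039 × 1.080 × 1.0558 × 1.033 × 1.005 × 1.077 ≈ 1.32466.
Nominal growth factor: 1.21507. Real growth factor = 1.21507 / 1.32466 ≈ 0.91727.
Total real return ≈ -8.2726%.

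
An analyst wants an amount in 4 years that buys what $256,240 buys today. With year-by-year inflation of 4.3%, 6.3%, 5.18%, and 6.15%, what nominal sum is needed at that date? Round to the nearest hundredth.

Cumulative price-level factor: 1.043 × 1.063 × 1.0518 × 1.0615 ≈ 1.2378577440.
The nominal amount required is $256,240 scaled up by that factor.

$317,188.67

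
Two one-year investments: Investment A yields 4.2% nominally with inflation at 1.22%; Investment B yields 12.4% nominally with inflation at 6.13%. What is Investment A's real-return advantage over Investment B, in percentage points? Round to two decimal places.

Investment A real return: 1.042/1.0122 − 1 = 2.944%.
Investment B real return: 1.124/1.0613 − 1 = 5.908%.
Difference: 2.944 − 5.908 = -2.964 pp.

-2.96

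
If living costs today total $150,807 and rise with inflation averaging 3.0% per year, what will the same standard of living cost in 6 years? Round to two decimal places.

Cumulative price-level factor: (1+3.0%)^6 ≈ 1.1940522965.
Multiplying $150,807 by the price-level factor gives the future nominal sum.

$180,071.44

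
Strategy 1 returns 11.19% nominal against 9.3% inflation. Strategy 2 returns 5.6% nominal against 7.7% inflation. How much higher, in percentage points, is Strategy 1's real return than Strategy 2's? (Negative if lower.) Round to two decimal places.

Strategy 1 real return: 1.1119/1.093 − 1 = 1.729%.
Strategy 2 real return: 1.056/1.077 − 1 = -1.950%.
Difference: 1.729 − (-1.950) = 3.679 pp.

3.68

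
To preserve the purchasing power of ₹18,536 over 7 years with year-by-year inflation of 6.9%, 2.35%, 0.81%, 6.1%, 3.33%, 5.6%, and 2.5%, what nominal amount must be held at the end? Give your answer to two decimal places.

Cumulative price-level factor: 1.069 × 1.0235 × 1.0081 × 1.061 × 1.0333 × 1.056 × 1.025 ≈ 1.3088767818.
Multiplying ₹18,536 by the price-level factor gives the future nominal sum.

₹24,261.34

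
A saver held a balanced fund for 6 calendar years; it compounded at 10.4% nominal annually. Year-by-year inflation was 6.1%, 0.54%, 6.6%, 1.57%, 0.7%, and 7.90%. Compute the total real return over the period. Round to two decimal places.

Cumulative inflation factor: 1.061 × 1.0054 × 1.066 × 1.0157 × 1.007 × 1.0790 ≈ 1.25495.
Nominal growth factor: 1.81057. Real growth factor = 1.81057 / 1.25495 ≈ 1.44274.
Total real return ≈ 44.2735%.

44.27%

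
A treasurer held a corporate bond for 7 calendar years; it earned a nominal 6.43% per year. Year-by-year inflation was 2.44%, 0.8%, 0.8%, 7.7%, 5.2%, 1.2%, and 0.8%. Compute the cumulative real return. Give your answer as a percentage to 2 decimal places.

28.58%

Cumulative inflation factor: 1.0244 × 1.008 × 1.008 × 1.077 × 1.052 × 1.012 × 1.008 ≈ 1.20299.
Nominal growth factor: 1.54685. Real growth factor = 1.54685 / 1.20299 ≈ 1.28584.
Total real return ≈ 28.5835%.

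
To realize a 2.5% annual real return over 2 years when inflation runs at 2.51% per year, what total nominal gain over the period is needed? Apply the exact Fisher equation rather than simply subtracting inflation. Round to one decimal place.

Required annual nominal rate: (1+2.5%)(1+2.51%) − 1 = 5.07275%.
Cumulative over 2 years: (1 + 0.0507275)^2 − 1 ≈ 0.10403.

10.4%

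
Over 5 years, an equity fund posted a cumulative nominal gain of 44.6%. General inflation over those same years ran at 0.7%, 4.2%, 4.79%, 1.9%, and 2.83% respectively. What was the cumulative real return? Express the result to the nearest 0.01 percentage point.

Cumulative inflation factor: 1.007 × 1.042 × 1.0479 × 1.019 × 1.0283 ≈ 1.15216.
Nominal growth factor: 1.44600. Real growth factor = 1.44600 / 1.15216 ≈ 1.25504.
Total real return ≈ 25.5039%.

25.50%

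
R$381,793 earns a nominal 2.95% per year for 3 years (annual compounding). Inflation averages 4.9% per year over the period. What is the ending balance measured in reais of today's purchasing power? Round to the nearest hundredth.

R$360,894.74

Nominal value at maturity: R$381,793 × (1 + 2.95%)^3 ≈ R$416,588.25.
Price-level factor over 3 years: (1 + 4.9%)^3 = 1.154320649.
The maturity value deflated by that factor is the answer in today's purchasing power.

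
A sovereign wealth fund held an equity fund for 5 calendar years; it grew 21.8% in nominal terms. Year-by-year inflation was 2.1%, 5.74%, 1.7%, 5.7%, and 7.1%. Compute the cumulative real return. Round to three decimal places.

-2.007%

Cumulative inflation factor: 1.021 × 1.0574 × 1.017 × 1.057 × 1.071 ≈ 1.24294.
Nominal growth factor: 1.21800. Real growth factor = 1.21800 / 1.24294 ≈ 0.97993.
Total real return ≈ -2.0066%.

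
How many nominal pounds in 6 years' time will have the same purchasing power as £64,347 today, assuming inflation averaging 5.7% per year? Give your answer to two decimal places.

£89,738.38

Cumulative price-level factor: (1+5.7%)^6 ≈ 1.3946008445.
The nominal amount required is £64,347 scaled up by that factor.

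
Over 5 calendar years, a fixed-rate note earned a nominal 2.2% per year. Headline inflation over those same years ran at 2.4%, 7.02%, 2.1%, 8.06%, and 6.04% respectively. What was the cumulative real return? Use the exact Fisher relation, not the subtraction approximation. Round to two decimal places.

-13.04%

Cumulative inflation factor: 1.024 × 1.0702 × 1.021 × 1.0806 × 1.0604 ≈ 1.28211.
Nominal growth factor: 1.11495. Real growth factor = 1.11495 / 1.28211 ≈ 0.86962.
Total real return ≈ -13.0381%.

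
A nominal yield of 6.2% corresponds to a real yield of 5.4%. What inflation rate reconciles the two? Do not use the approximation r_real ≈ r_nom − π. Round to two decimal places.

0.76%

From (1+r_nom) = (1+r_real)(1+π), we get 1+π = (1 + 6.2%)/(1 + 5.4%) = 1.062/1.054 ≈ 1.00759.
So π ≈ 0.7590%.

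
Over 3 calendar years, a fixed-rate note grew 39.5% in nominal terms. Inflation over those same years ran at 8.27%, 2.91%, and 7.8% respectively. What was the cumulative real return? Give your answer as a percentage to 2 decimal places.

Cumulative inflation factor: 1.0827 × 1.0291 × 1.078 ≈ 1.20111.
Nominal growth factor: 1.39500. Real growth factor = 1.39500 / 1.20111 ≈ 1.16142.
Total real return ≈ 16.1421%.

16.14%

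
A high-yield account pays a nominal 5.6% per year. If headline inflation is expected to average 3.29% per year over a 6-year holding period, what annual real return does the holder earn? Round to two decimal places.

With constant rates the annual real return is the same each year: (1+5.6%)/(1+3.29%) − 1 = 0.02236.

2.24%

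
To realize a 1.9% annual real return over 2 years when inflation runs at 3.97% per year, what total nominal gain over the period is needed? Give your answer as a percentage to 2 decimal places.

Required annual nominal rate: (1+1.9%)(1+3.97%) − 1 = 5.94543%.
Cumulative over 2 years: (1 + 0.0594543)^2 − 1 ≈ 0.12244.

12.24%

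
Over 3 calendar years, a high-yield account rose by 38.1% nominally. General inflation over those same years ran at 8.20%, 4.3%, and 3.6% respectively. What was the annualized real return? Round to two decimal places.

5.71%

Cumulative inflation factor: 1.0820 × 1.043 × 1.036 ≈ 1.16915.
Nominal growth factor: 1.38100. Real growth factor = 1.38100 / 1.16915 ≈ 1.18120.
Annualized: 1.18120^(1/3) − 1 ≈ 0.05708.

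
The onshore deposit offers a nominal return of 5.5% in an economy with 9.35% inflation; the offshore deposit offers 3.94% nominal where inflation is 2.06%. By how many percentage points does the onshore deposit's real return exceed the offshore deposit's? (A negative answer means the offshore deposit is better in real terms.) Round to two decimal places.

-5.36

The onshore deposit real return: 1.055/1.0935 − 1 = -3.521%.
The offshore deposit real return: 1.0394/1.0206 − 1 = 1.842%.
Difference: -3.521 − 1.842 = -5.363 pp.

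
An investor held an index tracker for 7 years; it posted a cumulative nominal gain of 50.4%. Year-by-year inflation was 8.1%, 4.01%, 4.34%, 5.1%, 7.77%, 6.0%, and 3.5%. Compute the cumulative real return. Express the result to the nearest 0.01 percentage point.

Cumulative inflation factor: 1.081 × 1.0401 × 1.0434 × 1.051 × 1.0777 × 1.060 × 1.035 ≈ 1.45780.
Nominal growth factor: 1.50400. Real growth factor = 1.50400 / 1.45780 ≈ 1.03169.
Total real return ≈ 3.1690%.

3.17%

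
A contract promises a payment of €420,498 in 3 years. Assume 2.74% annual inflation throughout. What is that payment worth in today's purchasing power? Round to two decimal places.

€387,744.15

Price-level factor over 3 years: (1 + 2.74%)^3 ≈ 1.0844728508.
Purchasing power today: €420,498 divided by that factor.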